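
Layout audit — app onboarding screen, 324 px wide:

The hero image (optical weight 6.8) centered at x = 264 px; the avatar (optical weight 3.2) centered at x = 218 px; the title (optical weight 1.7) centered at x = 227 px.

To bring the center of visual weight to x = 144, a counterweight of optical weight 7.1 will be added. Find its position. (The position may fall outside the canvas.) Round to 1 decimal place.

After adding the counterweight, total weight = 6.8 + 3.2 + 1.7 + 7.1 = 18.8.
x: need Σw·x = 18.8·144 = 2707.2. Existing = 6.8·264 + 3.2·218 + 1.7·227 = 2878.7. Remainder -171.5 / 7.1 ≈ -24.15.

x ≈ -24.2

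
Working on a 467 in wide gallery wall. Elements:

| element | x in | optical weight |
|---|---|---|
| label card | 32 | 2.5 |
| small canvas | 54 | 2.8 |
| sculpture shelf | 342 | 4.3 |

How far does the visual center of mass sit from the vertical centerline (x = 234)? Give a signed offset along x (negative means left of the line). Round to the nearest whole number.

≈ -57 in

Total weight = 2.5 + 2.8 + 4.3 = 9.6.
x-moment: 2.5·32 + 2.8·54 + 4.3·342 = 1701.8; centroid 1701.8/9.6 ≈ 177.27.
Difference: 177.27 − 234 ≈ -56.73.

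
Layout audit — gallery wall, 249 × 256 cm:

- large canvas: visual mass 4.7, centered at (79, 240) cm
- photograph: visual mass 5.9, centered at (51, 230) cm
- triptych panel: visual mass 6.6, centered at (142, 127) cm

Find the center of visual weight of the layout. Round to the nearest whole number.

Total weight = 4.7 + 5.9 + 6.6 = 17.2.
x-moment: 4.7·79 + 5.9·51 + 6.6·142 = 1609.4; centroid 1609.4/17.2 ≈ 93.57.
y-moment: 4.7·240 + 5.9·230 + 6.6·127 = 3323.2; centroid 3323.2/17.2 ≈ 193.21.

(94, 193)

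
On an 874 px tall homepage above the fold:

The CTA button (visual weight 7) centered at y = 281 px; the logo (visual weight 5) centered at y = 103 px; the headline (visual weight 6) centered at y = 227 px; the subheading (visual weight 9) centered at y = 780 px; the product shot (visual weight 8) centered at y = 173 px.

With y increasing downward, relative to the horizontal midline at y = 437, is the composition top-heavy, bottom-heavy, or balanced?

top-heavy

Total weight = 7 + 5 + 6 + 9 + 8 = 35.
y-moment: 7·281 + 5·103 + 6·227 + 9·780 + 8·173 = 12248; centroid 12248/35 ≈ 349.94.
349.9 lies above (smaller y than) the midline 437, so the layout is top-heavy.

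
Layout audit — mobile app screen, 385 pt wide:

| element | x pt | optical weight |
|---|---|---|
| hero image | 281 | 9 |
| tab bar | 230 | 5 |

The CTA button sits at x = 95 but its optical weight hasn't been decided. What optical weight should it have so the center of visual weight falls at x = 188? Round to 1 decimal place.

w ≈ 11.3

Existing Σw = 14 (9 + 5); existing moment 9·281 + 5·230 = 3679.
Balance at x = 188 requires (3679 + w·95) / (14 + w) = 188.
Solving: w = (188·14 − 3679) / (95 − 188) = -1047 / -93 ≈ 11.26.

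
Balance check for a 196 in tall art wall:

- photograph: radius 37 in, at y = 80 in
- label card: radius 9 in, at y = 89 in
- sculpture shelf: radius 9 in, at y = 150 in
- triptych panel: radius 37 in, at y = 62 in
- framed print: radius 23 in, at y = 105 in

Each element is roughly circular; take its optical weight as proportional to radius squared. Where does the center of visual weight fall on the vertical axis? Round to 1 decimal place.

Weights ∝ r²: photograph 37² = 1369, label card 9² = 81, sculpture shelf 9² = 81, triptych panel 37² = 1369, framed print 23² = 529; Σw = 3429.
y: (1369·80 + 81·89 + 81·150 + 1369·62 + 529·105) / 3429 = 269302 / 3429 ≈ 78.54

y ≈ 78.5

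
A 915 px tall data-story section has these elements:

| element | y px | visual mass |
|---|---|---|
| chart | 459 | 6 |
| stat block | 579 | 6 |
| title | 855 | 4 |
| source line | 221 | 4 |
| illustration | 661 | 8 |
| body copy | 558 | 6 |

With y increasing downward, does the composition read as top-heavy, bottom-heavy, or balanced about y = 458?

Total weight = 6 + 6 + 4 + 4 + 8 + 6 = 34.
y: (6·459 + 6·579 + 4·855 + 4·221 + 8·661 + 6·558) / 34 = 19168 / 34 ≈ 563.76
563.8 vs midline 458 → bottom-heavy.

bottom-heavy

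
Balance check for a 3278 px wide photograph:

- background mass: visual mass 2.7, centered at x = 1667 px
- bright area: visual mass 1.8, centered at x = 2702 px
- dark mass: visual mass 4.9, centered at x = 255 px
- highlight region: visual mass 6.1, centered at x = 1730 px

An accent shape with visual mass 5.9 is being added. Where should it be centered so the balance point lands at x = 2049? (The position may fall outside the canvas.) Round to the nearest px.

With the accent shape, Σw becomes 2.7 + 1.8 + 4.9 + 6.1 + 5.9 = 21.4.
Along x: (21167.0 + 5.9·x) / 21.4 = 2049 (existing moment 2.7·1667 + 1.8·2702 + 4.9·255 + 6.1·1730 = 21167.0) ⇒ x = (43848.6 − 21167.0) / 5.9 ≈ 3844.34.

x ≈ 3844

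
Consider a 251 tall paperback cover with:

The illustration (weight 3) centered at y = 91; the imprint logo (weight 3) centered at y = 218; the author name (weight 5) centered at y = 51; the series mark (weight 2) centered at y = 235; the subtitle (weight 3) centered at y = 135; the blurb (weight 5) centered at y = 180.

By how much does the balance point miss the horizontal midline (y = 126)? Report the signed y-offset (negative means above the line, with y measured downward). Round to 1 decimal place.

≈ 14.8

Total weight = 3 + 3 + 5 + 2 + 3 + 5 = 21.
Σw·y = 3·91 + 3·218 + 5·51 + 2·235 + 3·135 + 5·180 = 2957, so ȳ = 2957/21 ≈ 140.81.
Offset from y = 126: 140.81 − 126 ≈ 14.81.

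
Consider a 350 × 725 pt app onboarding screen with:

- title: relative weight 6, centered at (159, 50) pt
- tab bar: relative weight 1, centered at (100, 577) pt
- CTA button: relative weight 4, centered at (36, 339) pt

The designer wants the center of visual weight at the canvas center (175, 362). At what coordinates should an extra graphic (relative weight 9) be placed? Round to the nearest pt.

New total weight: (6 + 1 + 4) + 9 = 20.
x: need Σw·x = 20·175 = 3500. Existing = 6·159 + 1·100 + 4·36 = 1198. Remainder 2302 / 9 ≈ 255.78.
y: need Σw·y = 20·362 = 7240. Existing = 6·50 + 1·577 + 4·339 = 2233. Remainder 5007 / 9 ≈ 556.33.

(256, 556)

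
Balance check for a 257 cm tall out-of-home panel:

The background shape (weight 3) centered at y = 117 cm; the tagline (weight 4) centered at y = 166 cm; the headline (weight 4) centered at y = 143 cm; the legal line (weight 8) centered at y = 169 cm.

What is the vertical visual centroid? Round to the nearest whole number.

Total weight = 3 + 4 + 4 + 8 = 19.
Σw·y = 3·117 + 4·166 + 4·143 + 8·169 = 2939, so ȳ = 2939/19 ≈ 154.68.

y ≈ 155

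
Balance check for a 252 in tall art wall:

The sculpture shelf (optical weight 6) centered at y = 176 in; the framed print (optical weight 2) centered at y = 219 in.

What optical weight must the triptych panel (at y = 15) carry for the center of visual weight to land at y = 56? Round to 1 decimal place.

w ≈ 25.5

Existing Σw = 8 (6 + 2); existing moment 6·176 + 2·219 = 1494.
For the centroid to hit 56: (1494 + w·15) / (8 + w) = 56.
So w = (56·8 − 1494)/(15 − 56) = -1046/-41 ≈ 25.51.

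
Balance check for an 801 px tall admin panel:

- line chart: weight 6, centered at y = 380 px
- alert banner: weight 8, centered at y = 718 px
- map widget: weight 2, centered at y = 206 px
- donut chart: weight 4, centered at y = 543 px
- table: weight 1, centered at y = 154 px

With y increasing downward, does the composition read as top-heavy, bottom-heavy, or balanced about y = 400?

bottom-heavy

Weights sum to 6 + 8 + 2 + 4 + 1 = 21.
y-moment: 6·380 + 8·718 + 2·206 + 4·543 + 1·154 = 10762; centroid 10762/21 ≈ 512.48.
Since 512.5 is below (larger y than) 400, the composition reads bottom-heavy.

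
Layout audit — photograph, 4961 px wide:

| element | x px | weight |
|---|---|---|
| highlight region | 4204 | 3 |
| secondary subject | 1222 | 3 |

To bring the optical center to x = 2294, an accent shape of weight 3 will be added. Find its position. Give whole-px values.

With the accent shape, Σw becomes 3 + 3 + 3 = 9.
Along x: (16278 + 3·x) / 9 = 2294 (existing moment 3·4204 + 3·1222 = 16278) ⇒ x = (20646 − 16278) / 3 ≈ 1456.00.

x ≈ 1456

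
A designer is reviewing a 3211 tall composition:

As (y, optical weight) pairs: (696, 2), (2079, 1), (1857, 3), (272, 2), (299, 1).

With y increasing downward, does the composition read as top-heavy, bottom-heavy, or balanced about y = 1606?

top-heavy

Weights sum to 2 + 1 + 3 + 2 + 1 = 9.
y: (2·696 + 1·2079 + 3·1857 + 2·272 + 1·299) / 9 = 9885 / 9 ≈ 1098.33
1098.3 vs midline 1606 → top-heavy.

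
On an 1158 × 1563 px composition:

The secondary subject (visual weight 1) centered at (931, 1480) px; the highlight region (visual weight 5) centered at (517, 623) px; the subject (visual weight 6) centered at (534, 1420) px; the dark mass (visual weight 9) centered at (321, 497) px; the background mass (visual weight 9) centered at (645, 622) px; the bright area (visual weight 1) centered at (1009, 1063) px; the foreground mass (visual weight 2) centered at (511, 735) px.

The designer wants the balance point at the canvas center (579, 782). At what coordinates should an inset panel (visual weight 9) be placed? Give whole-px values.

(764, 792)

After adding the inset panel, total weight = 1 + 5 + 6 + 9 + 9 + 1 + 2 + 9 = 42.
x: target moment 42×579 = 24318; current 1·931 + 5·517 + 6·534 + 9·321 + 9·645 + 1·1009 + 2·511 = 17445; the inset panel supplies 6873, so x = 6873/9 ≈ 763.67.
y: target moment 42×782 = 32844; current 1·1480 + 5·623 + 6·1420 + 9·497 + 9·622 + 1·1063 + 2·735 = 25719; the inset panel supplies 7125, so y = 7125/9 ≈ 791.67.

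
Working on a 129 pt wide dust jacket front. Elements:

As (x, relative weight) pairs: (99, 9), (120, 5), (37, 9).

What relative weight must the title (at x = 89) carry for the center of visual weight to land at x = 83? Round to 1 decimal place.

w ≈ 14.2

Fixed elements: Σw = 9 + 5 + 9 = 23, Σw·x = 9·99 + 5·120 + 9·37 = 1824.
For the centroid to hit 83: (1824 + w·89) / (23 + w) = 83.
Solving: w = (83·23 − 1824) / (89 − 83) = 85 / 6 ≈ 14.17.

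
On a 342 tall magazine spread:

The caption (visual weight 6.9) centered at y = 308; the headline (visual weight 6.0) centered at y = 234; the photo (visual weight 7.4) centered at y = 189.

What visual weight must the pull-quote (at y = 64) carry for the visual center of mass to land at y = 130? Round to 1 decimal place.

Known weights sum to 6.9 + 6.0 + 7.4 = 20.3; their moment is 6.9·308 + 6.0·234 + 7.4·189 = 4927.8.
Set Σw·y/Σw = 130: (4927.8 + 64w) = 130·(20.3 + w).
Rearranging, w·(64 − 130) = 130·20.3 − 4927.8 = -2288.8, so w ≈ -2288.8/-66 = 34.68.

w ≈ 34.7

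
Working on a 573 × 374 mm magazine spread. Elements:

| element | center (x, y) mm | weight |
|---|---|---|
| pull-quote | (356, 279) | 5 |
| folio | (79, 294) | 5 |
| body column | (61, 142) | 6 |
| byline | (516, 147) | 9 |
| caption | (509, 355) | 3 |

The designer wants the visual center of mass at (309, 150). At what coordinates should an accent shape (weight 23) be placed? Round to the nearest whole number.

After adding the accent shape, total weight = 5 + 5 + 6 + 9 + 3 + 23 = 51.
x: need Σw·x = 51·309 = 15759. Existing = 5·356 + 5·79 + 6·61 + 9·516 + 3·509 = 8712. Remainder 7047 / 23 ≈ 306.39.
y: need Σw·y = 51·150 = 7650. Existing = 5·279 + 5·294 + 6·142 + 9·147 + 3·355 = 6105. Remainder 1545 / 23 ≈ 67.17.

(306, 67)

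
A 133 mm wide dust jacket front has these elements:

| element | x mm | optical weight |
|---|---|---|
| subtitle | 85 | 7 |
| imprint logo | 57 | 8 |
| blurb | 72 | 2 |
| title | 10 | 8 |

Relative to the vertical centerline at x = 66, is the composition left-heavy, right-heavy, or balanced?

Total weight = 7 + 8 + 2 + 8 = 25.
x-moment: 7·85 + 8·57 + 2·72 + 8·10 = 1275; centroid 1275/25 ≈ 51.00.
Since 51.0 is left of 66, the composition reads left-heavy.

left-heavy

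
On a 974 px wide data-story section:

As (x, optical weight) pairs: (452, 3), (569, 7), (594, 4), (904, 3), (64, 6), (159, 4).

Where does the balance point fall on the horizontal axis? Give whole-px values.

x ≈ 424

Weights sum to 3 + 7 + 4 + 3 + 6 + 4 = 27.
x: (3·452 + 7·569 + 4·594 + 3·904 + 6·64 + 4·159) / 27 = 11447 / 27 ≈ 423.96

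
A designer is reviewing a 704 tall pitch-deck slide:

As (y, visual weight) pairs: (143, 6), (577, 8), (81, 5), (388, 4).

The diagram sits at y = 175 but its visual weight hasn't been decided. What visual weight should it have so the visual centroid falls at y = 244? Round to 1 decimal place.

w ≈ 26.4

Known weights sum to 6 + 8 + 5 + 4 = 23; their moment is 6·143 + 8·577 + 5·81 + 4·388 = 7431.
For the centroid to hit 244: (7431 + w·175) / (23 + w) = 244.
Solving: w = (244·23 − 7431) / (175 − 244) = -1819 / -69 ≈ 26.36.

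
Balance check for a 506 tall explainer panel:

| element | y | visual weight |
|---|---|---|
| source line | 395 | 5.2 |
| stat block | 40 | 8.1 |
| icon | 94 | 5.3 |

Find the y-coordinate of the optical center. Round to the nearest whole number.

Σw = 5.2 + 8.1 + 5.3 = 18.6.
y-moment: 5.2·395 + 8.1·40 + 5.3·94 = 2876.2; centroid 2876.2/18.6 ≈ 154.63.

y ≈ 155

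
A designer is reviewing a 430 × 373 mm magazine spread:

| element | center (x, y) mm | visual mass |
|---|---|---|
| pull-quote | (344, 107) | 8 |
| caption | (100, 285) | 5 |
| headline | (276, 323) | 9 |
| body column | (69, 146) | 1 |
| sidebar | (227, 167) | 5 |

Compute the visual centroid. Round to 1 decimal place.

Total weight = 8 + 5 + 9 + 1 + 5 = 28.
Σw·x = 8·344 + 5·100 + 9·276 + 1·69 + 5·227 = 6940, so x̄ = 6940/28 ≈ 247.86.
Σw·y = 8·107 + 5·285 + 9·323 + 1·146 + 5·167 = 6169, so ȳ = 6169/28 ≈ 220.32.

(247.9, 220.3)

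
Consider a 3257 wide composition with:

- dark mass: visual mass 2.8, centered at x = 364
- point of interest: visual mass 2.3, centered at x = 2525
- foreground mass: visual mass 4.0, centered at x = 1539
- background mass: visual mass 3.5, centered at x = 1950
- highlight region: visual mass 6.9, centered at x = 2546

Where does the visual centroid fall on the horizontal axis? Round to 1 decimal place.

x ≈ 1916.7

Total weight = 2.8 + 2.3 + 4.0 + 3.5 + 6.9 = 19.5.
Σw·x = 2.8·364 + 2.3·2525 + 4.0·1539 + 3.5·1950 + 6.9·2546 = 37375.1, so x̄ = 37375.1/19.5 ≈ 1916.67.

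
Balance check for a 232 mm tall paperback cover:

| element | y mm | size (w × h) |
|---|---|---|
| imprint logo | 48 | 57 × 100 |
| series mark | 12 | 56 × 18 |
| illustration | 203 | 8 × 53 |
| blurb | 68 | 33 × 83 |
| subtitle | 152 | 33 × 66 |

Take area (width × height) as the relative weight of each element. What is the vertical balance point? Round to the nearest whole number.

Areas → weights: imprint logo 57·100 = 5700, series mark 56·18 = 1008, illustration 8·53 = 424, blurb 33·83 = 2739, subtitle 33·66 = 2178; Σw = 12049.
Σw·y = 5700·48 + 1008·12 + 424·203 + 2739·68 + 2178·152 = 889076, so ȳ = 889076/12049 ≈ 73.79.

y ≈ 74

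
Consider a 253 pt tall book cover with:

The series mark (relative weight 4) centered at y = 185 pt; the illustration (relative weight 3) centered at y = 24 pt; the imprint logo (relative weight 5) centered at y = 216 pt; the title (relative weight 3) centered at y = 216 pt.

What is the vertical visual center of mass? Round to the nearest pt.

y ≈ 169

Weights sum to 4 + 3 + 5 + 3 = 15.
Σw·y = 4·185 + 3·24 + 5·216 + 3·216 = 2540, so ȳ = 2540/15 ≈ 169.33.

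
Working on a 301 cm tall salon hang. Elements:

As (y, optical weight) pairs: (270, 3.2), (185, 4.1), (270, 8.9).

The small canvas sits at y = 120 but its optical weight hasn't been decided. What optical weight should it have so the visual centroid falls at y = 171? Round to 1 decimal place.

w ≈ 24.6

Fixed elements: Σw = 3.2 + 4.1 + 8.9 = 16.2, Σw·y = 3.2·270 + 4.1·185 + 8.9·270 = 4025.5.
For the centroid to hit 171: (4025.5 + w·120) / (16.2 + w) = 171.
So w = (171·16.2 − 4025.5)/(120 − 171) = -1255.3/-51 ≈ 24.61.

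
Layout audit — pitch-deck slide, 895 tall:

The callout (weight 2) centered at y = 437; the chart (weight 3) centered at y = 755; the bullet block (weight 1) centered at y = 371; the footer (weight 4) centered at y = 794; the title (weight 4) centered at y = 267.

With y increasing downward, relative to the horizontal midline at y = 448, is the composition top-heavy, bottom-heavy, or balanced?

Total weight = 2 + 3 + 1 + 4 + 4 = 14.
Σw·y = 2·437 + 3·755 + 1·371 + 4·794 + 4·267 = 7754, so ȳ = 7754/14 ≈ 553.86.
553.9 vs midline 448 → bottom-heavy.

bottom-heavy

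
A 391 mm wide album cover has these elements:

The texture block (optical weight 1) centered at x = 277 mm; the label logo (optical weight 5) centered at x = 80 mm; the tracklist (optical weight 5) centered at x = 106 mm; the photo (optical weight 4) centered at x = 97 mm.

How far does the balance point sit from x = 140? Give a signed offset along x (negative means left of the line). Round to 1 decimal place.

≈ -33.7 mm

Σw = 1 + 5 + 5 + 4 = 15.
x-moment: 1·277 + 5·80 + 5·106 + 4·97 = 1595; centroid 1595/15 ≈ 106.33.
Against x = 140, that's 106.33 − 140 = -33.67.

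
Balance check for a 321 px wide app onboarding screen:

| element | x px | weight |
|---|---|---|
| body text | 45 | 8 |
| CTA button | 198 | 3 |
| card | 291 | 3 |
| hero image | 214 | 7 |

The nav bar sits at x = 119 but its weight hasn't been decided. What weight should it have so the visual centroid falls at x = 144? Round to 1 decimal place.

Known weights sum to 8 + 3 + 3 + 7 = 21; their moment is 8·45 + 3·198 + 3·291 + 7·214 = 3325.
Balance at x = 144 requires (3325 + w·119) / (21 + w) = 144.
Rearranging, w·(119 − 144) = 144·21 − 3325 = -301, so w ≈ -301/-25 = 12.04.

w ≈ 12.0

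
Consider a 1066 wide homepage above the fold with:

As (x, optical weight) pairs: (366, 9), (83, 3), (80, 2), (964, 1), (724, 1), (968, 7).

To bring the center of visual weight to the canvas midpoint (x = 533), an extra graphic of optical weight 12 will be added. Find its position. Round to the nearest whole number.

x ≈ 541

After adding the extra graphic, total weight = 9 + 3 + 2 + 1 + 1 + 7 + 12 = 35.
x: target moment 35×533 = 18655; current 9·366 + 3·83 + 2·80 + 1·964 + 1·724 + 7·968 = 12167; the extra graphic supplies 6488, so x = 6488/12 ≈ 540.67.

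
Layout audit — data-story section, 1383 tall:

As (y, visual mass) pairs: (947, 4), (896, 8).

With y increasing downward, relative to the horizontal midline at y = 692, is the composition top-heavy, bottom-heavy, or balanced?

bottom-heavy

Σw = 4 + 8 = 12.
y: (4·947 + 8·896) / 12 = 10956 / 12 ≈ 913.00
913.0 lies below (larger y than) the midline 692, so the layout is bottom-heavy.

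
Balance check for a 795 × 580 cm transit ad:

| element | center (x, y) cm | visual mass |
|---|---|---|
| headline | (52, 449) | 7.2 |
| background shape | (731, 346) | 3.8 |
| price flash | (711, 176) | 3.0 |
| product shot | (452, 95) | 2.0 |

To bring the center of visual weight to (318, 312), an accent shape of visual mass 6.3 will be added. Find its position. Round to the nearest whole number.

(143, 269)

New total weight: (7.2 + 3.8 + 3.0 + 2.0) + 6.3 = 22.3.
x: need Σw·x = 22.3·318 = 7091.4. Existing = 7.2·52 + 3.8·731 + 3.0·711 + 2.0·452 = 6189.2. Remainder 902.2 / 6.3 ≈ 143.21.
y: need Σw·y = 22.3·312 = 6957.6. Existing = 7.2·449 + 3.8·346 + 3.0·176 + 2.0·95 = 5265.6. Remainder 1692.0 / 6.3 ≈ 268.57.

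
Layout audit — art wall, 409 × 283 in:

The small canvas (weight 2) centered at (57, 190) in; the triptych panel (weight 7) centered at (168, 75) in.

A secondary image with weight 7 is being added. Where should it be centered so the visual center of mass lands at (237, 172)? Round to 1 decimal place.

(357.4, 263.9)

After adding the secondary image, total weight = 2 + 7 + 7 = 16.
x: target moment 16×237 = 3792; current 2·57 + 7·168 = 1290; the secondary image supplies 2502, so x = 2502/7 ≈ 357.43.
y: target moment 16×172 = 2752; current 2·190 + 7·75 = 905; the secondary image supplies 1847, so y = 1847/7 ≈ 263.86.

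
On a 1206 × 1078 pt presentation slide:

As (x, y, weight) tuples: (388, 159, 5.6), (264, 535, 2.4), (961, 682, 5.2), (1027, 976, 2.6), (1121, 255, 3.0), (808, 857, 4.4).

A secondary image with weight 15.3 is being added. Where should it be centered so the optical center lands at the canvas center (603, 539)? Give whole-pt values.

After adding the secondary image, total weight = 5.6 + 2.4 + 5.2 + 2.6 + 3.0 + 4.4 + 15.3 = 38.5.
Along x: (17392.0 + 15.3·x) / 38.5 = 603 (existing moment 5.6·388 + 2.4·264 + 5.2·961 + 2.6·1027 + 3.0·1121 + 4.4·808 = 17392.0) ⇒ x = (23215.5 − 17392.0) / 15.3 ≈ 380.62.
Along y: (12794.2 + 15.3·y) / 38.5 = 539 (existing moment 5.6·159 + 2.4·535 + 5.2·682 + 2.6·976 + 3.0·255 + 4.4·857 = 12794.2) ⇒ y = (20751.5 − 12794.2) / 15.3 ≈ 520.08.

(381, 520)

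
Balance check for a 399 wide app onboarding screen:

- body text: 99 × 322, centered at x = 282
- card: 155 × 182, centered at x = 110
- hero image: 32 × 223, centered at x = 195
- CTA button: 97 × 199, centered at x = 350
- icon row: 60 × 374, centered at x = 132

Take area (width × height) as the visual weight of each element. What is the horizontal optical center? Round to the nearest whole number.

Taking area as weight: body text 99·322 = 31878, card 155·182 = 28210, hero image 32·223 = 7136, CTA button 97·199 = 19303, icon row 60·374 = 22440. Sum 108967.
x-moment: 31878·282 + 28210·110 + 7136·195 + 19303·350 + 22440·132 = 23202346; centroid 23202346/108967 ≈ 212.93.

x ≈ 213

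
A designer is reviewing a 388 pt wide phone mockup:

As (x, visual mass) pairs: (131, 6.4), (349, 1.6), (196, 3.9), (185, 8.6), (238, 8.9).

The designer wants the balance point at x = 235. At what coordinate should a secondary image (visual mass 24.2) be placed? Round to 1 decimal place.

With the secondary image, Σw becomes 6.4 + 1.6 + 3.9 + 8.6 + 8.9 + 24.2 = 53.6.
x: target moment 53.6×235 = 12596.0; current 6.4·131 + 1.6·349 + 3.9·196 + 8.6·185 + 8.9·238 = 5870.4; the secondary image supplies 6725.6, so x = 6725.6/24.2 ≈ 277.92.

x ≈ 277.9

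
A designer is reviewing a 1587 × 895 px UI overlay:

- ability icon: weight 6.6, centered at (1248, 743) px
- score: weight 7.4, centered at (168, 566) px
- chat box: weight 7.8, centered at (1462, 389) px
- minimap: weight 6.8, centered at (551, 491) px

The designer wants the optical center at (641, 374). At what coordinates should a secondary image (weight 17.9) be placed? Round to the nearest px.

New total weight: (6.6 + 7.4 + 7.8 + 6.8) + 17.9 = 46.5.
Along x: (24630.4 + 17.9·x) / 46.5 = 641 (existing moment 6.6·1248 + 7.4·168 + 7.8·1462 + 6.8·551 = 24630.4) ⇒ x = (29806.5 − 24630.4) / 17.9 ≈ 289.17.
Along y: (15465.2 + 17.9·y) / 46.5 = 374 (existing moment 6.6·743 + 7.4·566 + 7.8·389 + 6.8·491 = 15465.2) ⇒ y = (17391.0 − 15465.2) / 17.9 ≈ 107.59.

(289, 108)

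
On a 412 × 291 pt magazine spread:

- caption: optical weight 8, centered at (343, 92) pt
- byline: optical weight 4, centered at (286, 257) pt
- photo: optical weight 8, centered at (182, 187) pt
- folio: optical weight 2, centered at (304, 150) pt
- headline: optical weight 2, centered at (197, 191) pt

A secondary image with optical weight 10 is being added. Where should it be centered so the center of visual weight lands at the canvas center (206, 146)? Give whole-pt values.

(66, 102)

With the secondary image, Σw becomes 8 + 4 + 8 + 2 + 2 + 10 = 34.
x: target moment 34×206 = 7004; current 8·343 + 4·286 + 8·182 + 2·304 + 2·197 = 6346; the secondary image supplies 658, so x = 658/10 ≈ 65.80.
y: target moment 34×146 = 4964; current 8·92 + 4·257 + 8·187 + 2·150 + 2·191 = 3942; the secondary image supplies 1022, so y = 1022/10 ≈ 102.20.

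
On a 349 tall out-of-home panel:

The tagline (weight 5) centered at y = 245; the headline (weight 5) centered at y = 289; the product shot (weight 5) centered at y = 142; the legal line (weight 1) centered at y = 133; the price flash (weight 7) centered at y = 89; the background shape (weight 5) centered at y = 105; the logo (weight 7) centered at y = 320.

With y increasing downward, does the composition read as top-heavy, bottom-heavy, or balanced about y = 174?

Weights sum to 5 + 5 + 5 + 1 + 7 + 5 + 7 = 35.
Σw·y = 6901; ȳ = 6901/35 ≈ 197.17.
197.2 lies below (larger y than) the midline 174, so the layout is bottom-heavy.

bottom-heavy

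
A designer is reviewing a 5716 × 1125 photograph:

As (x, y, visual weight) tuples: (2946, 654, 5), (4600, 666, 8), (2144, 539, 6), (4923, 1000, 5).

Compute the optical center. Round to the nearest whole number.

Σw = 5 + 8 + 6 + 5 = 24.
x: (5·2946 + 8·4600 + 6·2144 + 5·4923) / 24 = 89009 / 24 ≈ 3708.71
y: (5·654 + 8·666 + 6·539 + 5·1000) / 24 = 16832 / 24 ≈ 701.33

(3709, 701)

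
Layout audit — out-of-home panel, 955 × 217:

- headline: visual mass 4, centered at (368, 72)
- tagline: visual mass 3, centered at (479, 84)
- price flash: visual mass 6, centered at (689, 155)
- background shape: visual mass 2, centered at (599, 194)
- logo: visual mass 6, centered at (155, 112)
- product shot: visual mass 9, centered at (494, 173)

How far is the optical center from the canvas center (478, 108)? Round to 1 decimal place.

Weights sum to 4 + 3 + 6 + 2 + 6 + 9 = 30.
x: (4·368 + 3·479 + 6·689 + 2·599 + 6·155 + 9·494) / 30 = 13617 / 30 ≈ 453.90
y: (4·72 + 3·84 + 6·155 + 2·194 + 6·112 + 9·173) / 30 = 4087 / 30 ≈ 136.23
Relative to (478, 108): Δ = (-24.10, 28.23); |Δ| = √(-24.10² + 28.23²) ≈ 37.12.

≈ 37.1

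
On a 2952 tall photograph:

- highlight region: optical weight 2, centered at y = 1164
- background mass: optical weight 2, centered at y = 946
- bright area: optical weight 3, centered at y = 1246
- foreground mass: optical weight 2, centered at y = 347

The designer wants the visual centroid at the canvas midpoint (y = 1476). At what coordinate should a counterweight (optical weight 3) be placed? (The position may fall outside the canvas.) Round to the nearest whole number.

y ≈ 3020

After adding the counterweight, total weight = 2 + 2 + 3 + 2 + 3 = 12.
y: need Σw·y = 12·1476 = 17712. Existing = 2·1164 + 2·946 + 3·1246 + 2·347 = 8652. Remainder 9060 / 3 ≈ 3020.00.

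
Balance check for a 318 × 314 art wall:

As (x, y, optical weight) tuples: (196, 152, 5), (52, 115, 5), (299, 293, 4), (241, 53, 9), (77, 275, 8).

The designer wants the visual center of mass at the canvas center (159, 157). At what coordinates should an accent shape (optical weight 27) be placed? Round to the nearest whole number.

(148, 145)

New total weight: (5 + 5 + 4 + 9 + 8) + 27 = 58.
x: need Σw·x = 58·159 = 9222. Existing = 5·196 + 5·52 + 4·299 + 9·241 + 8·77 = 5221. Remainder 4001 / 27 ≈ 148.19.
y: need Σw·y = 58·157 = 9106. Existing = 5·152 + 5·115 + 4·293 + 9·53 + 8·275 = 5184. Remainder 3922 / 27 ≈ 145.26.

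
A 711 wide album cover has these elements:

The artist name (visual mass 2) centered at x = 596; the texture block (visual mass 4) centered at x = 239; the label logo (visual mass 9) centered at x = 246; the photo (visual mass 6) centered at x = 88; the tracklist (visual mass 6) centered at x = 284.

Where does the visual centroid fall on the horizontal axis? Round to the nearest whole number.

x ≈ 244

Σw = 2 + 4 + 9 + 6 + 6 = 27.
Σw·x = 2·596 + 4·239 + 9·246 + 6·88 + 6·284 = 6594, so x̄ = 6594/27 ≈ 244.22.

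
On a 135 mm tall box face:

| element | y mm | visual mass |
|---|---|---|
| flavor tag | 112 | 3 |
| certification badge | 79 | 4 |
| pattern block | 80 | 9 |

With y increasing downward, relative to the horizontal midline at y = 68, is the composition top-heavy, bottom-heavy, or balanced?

bottom-heavy

Weights sum to 3 + 4 + 9 = 16.
Σw·y = 3·112 + 4·79 + 9·80 = 1372, so ȳ = 1372/16 ≈ 85.75.
85.8 lies below (larger y than) the midline 68, so the layout is bottom-heavy.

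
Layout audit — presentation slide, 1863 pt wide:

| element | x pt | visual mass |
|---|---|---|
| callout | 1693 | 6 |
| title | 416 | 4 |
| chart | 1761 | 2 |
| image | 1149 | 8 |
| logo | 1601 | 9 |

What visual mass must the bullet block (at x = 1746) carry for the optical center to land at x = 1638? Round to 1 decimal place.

Known weights sum to 6 + 4 + 2 + 8 + 9 = 29; their moment is 6·1693 + 4·416 + 2·1761 + 8·1149 + 9·1601 = 38945.
For the centroid to hit 1638: (38945 + w·1746) / (29 + w) = 1638.
Rearranging, w·(1746 − 1638) = 1638·29 − 38945 = 8557, so w ≈ 8557/108 = 79.23.

w ≈ 79.2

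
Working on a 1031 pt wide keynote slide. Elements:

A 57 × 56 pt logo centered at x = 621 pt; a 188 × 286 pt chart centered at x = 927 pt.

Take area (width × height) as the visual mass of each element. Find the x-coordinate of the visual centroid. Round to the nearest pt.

Taking area as weight: logo 57·56 = 3192, chart 188·286 = 53768. Sum 56960.
x-moment: 3192·621 + 53768·927 = 51825168; centroid 51825168/56960 ≈ 909.85.

x ≈ 910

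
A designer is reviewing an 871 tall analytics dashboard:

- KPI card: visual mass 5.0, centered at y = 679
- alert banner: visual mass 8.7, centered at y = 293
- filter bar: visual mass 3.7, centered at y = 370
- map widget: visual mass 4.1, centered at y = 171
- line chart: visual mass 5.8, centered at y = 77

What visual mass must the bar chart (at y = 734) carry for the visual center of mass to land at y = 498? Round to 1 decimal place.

w ≈ 21.8

Existing Σw = 27.3 (5.0 + 8.7 + 3.7 + 4.1 + 5.8); existing moment 5.0·679 + 8.7·293 + 3.7·370 + 4.1·171 + 5.8·77 = 8460.8.
Balance at y = 498 requires (8460.8 + w·734) / (27.3 + w) = 498.
Rearranging, w·(734 − 498) = 498·27.3 − 8460.8 = 5134.6, so w ≈ 5134.6/236 = 21.76.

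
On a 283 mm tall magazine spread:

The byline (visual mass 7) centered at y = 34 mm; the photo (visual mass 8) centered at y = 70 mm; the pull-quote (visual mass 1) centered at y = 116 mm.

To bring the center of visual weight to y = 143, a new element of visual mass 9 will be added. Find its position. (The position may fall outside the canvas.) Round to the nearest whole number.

After adding the new element, total weight = 7 + 8 + 1 + 9 = 25.
Along y: (914 + 9·y) / 25 = 143 (existing moment 7·34 + 8·70 + 1·116 = 914) ⇒ y = (3575 − 914) / 9 ≈ 295.67.

y ≈ 296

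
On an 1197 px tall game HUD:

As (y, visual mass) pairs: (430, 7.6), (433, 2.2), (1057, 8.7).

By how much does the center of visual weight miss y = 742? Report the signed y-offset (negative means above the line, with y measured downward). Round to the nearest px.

Total weight = 7.6 + 2.2 + 8.7 = 18.5.
Σw·y = 7.6·430 + 2.2·433 + 8.7·1057 = 13416.5, so ȳ = 13416.5/18.5 ≈ 725.22.
Offset from y = 742: 725.22 − 742 ≈ -16.78.

≈ -17 px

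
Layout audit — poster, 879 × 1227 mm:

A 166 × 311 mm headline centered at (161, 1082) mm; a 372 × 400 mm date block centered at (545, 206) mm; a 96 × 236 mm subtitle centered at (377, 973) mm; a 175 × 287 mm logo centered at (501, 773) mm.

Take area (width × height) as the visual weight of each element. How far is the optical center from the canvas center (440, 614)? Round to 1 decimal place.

≈ 75.5 mm

Areas: headline 166·311 = 51626, date block 372·400 = 148800, subtitle 96·236 = 22656, logo 175·287 = 50225. Total weight = 273307.
x: (51626·161 + 148800·545 + 22656·377 + 50225·501) / 273307 = 123111823 / 273307 ≈ 450.45
y: (51626·1082 + 148800·206 + 22656·973 + 50225·773) / 273307 = 147380345 / 273307 ≈ 539.25
Relative to (440, 614): Δ = (10.45, -74.75); |Δ| = √(10.45² + -74.75²) ≈ 75.48.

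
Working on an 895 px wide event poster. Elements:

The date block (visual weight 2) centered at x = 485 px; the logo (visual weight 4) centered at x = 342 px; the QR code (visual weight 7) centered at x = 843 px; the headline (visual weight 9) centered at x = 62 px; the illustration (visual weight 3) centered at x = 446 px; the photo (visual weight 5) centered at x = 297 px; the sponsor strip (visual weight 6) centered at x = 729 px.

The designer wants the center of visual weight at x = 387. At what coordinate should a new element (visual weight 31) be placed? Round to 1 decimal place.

After adding the new element, total weight = 2 + 4 + 7 + 9 + 3 + 5 + 6 + 31 = 67.
x: target moment 67×387 = 25929; current 2·485 + 4·342 + 7·843 + 9·62 + 3·446 + 5·297 + 6·729 = 15994; the new element supplies 9935, so x = 9935/31 ≈ 320.48.

x ≈ 320.5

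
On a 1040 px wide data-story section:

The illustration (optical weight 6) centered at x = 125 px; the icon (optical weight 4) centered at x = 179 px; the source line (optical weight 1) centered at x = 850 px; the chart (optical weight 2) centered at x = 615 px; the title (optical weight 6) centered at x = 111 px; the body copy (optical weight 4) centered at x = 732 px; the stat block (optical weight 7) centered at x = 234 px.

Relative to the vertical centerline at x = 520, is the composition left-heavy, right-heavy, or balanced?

left-heavy

Σw = 6 + 4 + 1 + 2 + 6 + 4 + 7 = 30.
x: (6·125 + 4·179 + 1·850 + 2·615 + 6·111 + 4·732 + 7·234) / 30 = 8778 / 30 ≈ 292.60
292.6 vs midline 520 → left-heavy.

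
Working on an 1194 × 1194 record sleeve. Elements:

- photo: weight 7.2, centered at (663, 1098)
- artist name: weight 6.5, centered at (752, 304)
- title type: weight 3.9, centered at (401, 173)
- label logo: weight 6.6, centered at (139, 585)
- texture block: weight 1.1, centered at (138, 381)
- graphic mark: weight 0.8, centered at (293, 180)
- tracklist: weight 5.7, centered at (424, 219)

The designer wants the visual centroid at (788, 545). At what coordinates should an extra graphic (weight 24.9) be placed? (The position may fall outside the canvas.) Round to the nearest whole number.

(1194, 589)

New total weight: (7.2 + 6.5 + 3.9 + 6.6 + 1.1 + 0.8 + 5.7) + 24.9 = 56.7.
x: need Σw·x = 56.7·788 = 44679.6. Existing = 7.2·663 + 6.5·752 + 3.9·401 + 6.6·139 + 1.1·138 + 0.8·293 + 5.7·424 = 14945.9. Remainder 29733.7 / 24.9 ≈ 1194.12.
y: need Σw·y = 56.7·545 = 30901.5. Existing = 7.2·1098 + 6.5·304 + 3.9·173 + 6.6·585 + 1.1·381 + 0.8·180 + 5.7·219 = 16228.7. Remainder 14672.8 / 24.9 ≈ 589.27.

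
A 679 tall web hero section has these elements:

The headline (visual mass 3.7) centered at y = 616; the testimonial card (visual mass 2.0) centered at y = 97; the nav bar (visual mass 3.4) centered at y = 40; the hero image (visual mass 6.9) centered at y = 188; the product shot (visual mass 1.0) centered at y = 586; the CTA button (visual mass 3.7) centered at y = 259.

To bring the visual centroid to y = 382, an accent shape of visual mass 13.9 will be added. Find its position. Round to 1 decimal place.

y ≈ 558.7

New total weight: (3.7 + 2.0 + 3.4 + 6.9 + 1.0 + 3.7) + 13.9 = 34.6.
Along y: (5450.7 + 13.9·y) / 34.6 = 382 (existing moment 3.7·616 + 2.0·97 + 3.4·40 + 6.9·188 + 1.0·586 + 3.7·259 = 5450.7) ⇒ y = (13217.2 − 5450.7) / 13.9 ≈ 558.74.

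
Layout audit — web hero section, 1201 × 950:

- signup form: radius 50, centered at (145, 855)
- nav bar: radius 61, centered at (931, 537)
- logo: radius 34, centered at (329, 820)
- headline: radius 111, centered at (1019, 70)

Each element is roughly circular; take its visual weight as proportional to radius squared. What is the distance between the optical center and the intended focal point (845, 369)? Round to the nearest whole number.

Weights ∝ r²: signup form 50² = 2500, nav bar 61² = 3721, logo 34² = 1156, headline 111² = 12321; Σw = 19698.
x: (2500·145 + 3721·931 + 1156·329 + 12321·1019) / 19698 = 16762174 / 19698 ≈ 850.96
y: (2500·855 + 3721·537 + 1156·820 + 12321·70) / 19698 = 5946067 / 19698 ≈ 301.86
From (845, 369): dx = 5.96, dy = -67.14, so the distance is √(dx²+dy²) ≈ 67.40.

≈ 67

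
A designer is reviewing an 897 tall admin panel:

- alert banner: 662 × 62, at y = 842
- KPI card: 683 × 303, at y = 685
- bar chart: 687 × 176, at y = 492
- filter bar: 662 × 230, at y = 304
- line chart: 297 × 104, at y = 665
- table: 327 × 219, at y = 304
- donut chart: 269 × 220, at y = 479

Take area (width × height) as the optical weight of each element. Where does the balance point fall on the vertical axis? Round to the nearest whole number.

y ≈ 517

Areas: alert banner 662·62 = 41044, KPI card 683·303 = 206949, bar chart 687·176 = 120912, filter bar 662·230 = 152260, line chart 297·104 = 30888, table 327·219 = 71613, donut chart 269·220 = 59180. Total weight = 682846.
y-moment: 41044·842 + 206949·685 + 120912·492 + 152260·304 + 30888·665 + 71613·304 + 59180·479 = 352752949; centroid 352752949/682846 ≈ 516.59.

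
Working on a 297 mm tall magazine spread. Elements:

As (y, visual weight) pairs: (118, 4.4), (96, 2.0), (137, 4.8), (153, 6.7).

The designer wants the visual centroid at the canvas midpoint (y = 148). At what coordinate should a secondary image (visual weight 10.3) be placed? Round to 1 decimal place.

y ≈ 172.8

New total weight: (4.4 + 2.0 + 4.8 + 6.7) + 10.3 = 28.2.
y: need Σw·y = 28.2·148 = 4173.6. Existing = 4.4·118 + 2.0·96 + 4.8·137 + 6.7·153 = 2393.9. Remainder 1779.7 / 10.3 ≈ 172.79.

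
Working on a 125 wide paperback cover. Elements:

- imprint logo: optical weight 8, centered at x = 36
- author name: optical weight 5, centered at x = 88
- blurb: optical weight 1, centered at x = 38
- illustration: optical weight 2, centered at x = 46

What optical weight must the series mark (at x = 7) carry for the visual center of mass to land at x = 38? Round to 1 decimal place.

Known weights sum to 8 + 5 + 1 + 2 = 16; their moment is 8·36 + 5·88 + 1·38 + 2·46 = 858.
Balance at x = 38 requires (858 + w·7) / (16 + w) = 38.
Solving: w = (38·16 − 858) / (7 − 38) = -250 / -31 ≈ 8.06.

w ≈ 8.1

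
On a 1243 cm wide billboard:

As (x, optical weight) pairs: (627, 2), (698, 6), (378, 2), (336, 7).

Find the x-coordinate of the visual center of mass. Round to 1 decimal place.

Weights sum to 2 + 6 + 2 + 7 = 17.
x-moment: 2·627 + 6·698 + 2·378 + 7·336 = 8550; centroid 8550/17 ≈ 502.94.

x ≈ 502.9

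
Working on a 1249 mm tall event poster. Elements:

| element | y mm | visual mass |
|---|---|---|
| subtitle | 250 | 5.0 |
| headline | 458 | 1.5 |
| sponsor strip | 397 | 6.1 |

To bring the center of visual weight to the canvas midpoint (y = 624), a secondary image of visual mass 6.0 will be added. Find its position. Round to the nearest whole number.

New total weight: (5.0 + 1.5 + 6.1) + 6.0 = 18.6.
y: need Σw·y = 18.6·624 = 11606.4. Existing = 5.0·250 + 1.5·458 + 6.1·397 = 4358.7. Remainder 7247.7 / 6.0 ≈ 1207.95.

y ≈ 1208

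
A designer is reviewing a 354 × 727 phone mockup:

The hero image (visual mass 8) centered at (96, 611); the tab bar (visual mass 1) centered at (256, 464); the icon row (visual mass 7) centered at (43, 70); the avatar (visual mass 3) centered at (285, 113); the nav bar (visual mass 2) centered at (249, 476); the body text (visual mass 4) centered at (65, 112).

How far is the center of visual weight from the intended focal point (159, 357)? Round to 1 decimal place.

≈ 67.9

Total weight = 8 + 1 + 7 + 3 + 2 + 4 = 25.
Σw·x = 2938; x̄ = 2938/25 ≈ 117.52.
Σw·y = 7581; ȳ = 7581/25 ≈ 303.24.
From (159, 357): dx = -41.48, dy = -53.76, so the distance is √(dx²+dy²) ≈ 67.90.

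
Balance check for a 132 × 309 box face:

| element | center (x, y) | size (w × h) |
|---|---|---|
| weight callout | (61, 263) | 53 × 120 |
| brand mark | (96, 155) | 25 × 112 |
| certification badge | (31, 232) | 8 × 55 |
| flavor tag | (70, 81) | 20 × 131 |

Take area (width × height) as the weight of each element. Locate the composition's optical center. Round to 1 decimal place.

(69.9, 198.1)

Areas: weight callout 53·120 = 6360, brand mark 25·112 = 2800, certification badge 8·55 = 440, flavor tag 20·131 = 2620. Total weight = 12220.
x-moment: 6360·61 + 2800·96 + 440·31 + 2620·70 = 853800; centroid 853800/12220 ≈ 69.87.
y-moment: 6360·263 + 2800·155 + 440·232 + 2620·81 = 2420980; centroid 2420980/12220 ≈ 198.12.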